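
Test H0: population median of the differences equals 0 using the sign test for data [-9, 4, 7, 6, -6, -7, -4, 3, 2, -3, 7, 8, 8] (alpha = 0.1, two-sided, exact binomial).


Step 1: Discard zero differences. Original n = 13; n_eff = number of nonzero differences = 13.
Nonzero differences (with sign): -9, +4, +7, +6, -6, -7, -4, +3, +2, -3, +7, +8, +8
Step 2: Count signs: positive = 8, negative = 5.
Step 3: Under H0: P(positive) = 0.5, so the number of positives S ~ Bin(13, 0.5).
Step 4: Two-sided exact p-value = sum of Bin(13,0.5) probabilities at or below the observed probability = 0.581055.
Step 5: alpha = 0.1. fail to reject H0.

n_eff = 13, pos = 8, neg = 5, p = 0.581055, fail to reject H0.


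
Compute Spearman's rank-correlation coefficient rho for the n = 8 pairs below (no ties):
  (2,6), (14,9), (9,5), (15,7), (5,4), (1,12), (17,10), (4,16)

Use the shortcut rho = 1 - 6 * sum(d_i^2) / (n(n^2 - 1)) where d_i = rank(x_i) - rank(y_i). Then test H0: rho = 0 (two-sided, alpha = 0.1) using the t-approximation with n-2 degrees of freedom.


Step 1: Rank x and y separately (midranks; no ties here).
rank(x): 2->2, 14->6, 9->5, 15->7, 5->4, 1->1, 17->8, 4->3
rank(y): 6->3, 9->5, 5->2, 7->4, 4->1, 12->7, 10->6, 16->8
Step 2: d_i = R_x(i) - R_y(i); compute d_i^2.
  (2-3)^2=1, (6-5)^2=1, (5-2)^2=9, (7-4)^2=9, (4-1)^2=9, (1-7)^2=36, (8-6)^2=4, (3-8)^2=25
sum(d^2) = 94.
Step 3: rho = 1 - 6*94 / (8*(8^2 - 1)) = 1 - 564/504 = -0.119048.
Step 4: Under H0, t = rho * sqrt((n-2)/(1-rho^2)) = -0.2937 ~ t(6).
Step 5: Two-sided p-value from the t-distribution with 6 df = 0.778886.
Step 6: alpha = 0.1. fail to reject H0.

rho = -0.1190, p = 0.778886, fail to reject H0 at alpha = 0.1.


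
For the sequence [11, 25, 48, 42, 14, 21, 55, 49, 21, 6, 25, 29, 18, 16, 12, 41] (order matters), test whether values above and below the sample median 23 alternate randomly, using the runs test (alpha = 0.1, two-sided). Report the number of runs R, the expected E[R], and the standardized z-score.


Step 1: Compute median = 23; label A = above, B = below.
Labels in order: BAAABBAABBAABBBA  (n_A = 8, n_B = 8)
Step 2: Count runs R = 8.
Step 3: Under H0 (random ordering), E[R] = 2*n_A*n_B/(n_A+n_B) + 1 = 2*8*8/16 + 1 = 9.0000.
        Var[R] = 2*n_A*n_B*(2*n_A*n_B - n_A - n_B) / ((n_A+n_B)^2 * (n_A+n_B-1)) = 14336/3840 = 3.7333.
        SD[R] = 1.9322.
Step 4: Continuity-corrected z = (R + 0.5 - E[R]) / SD[R] = (8 + 0.5 - 9.0000) / 1.9322 = -0.2588.
Step 5: Two-sided p-value via normal approximation = 2*(1 - Phi(|z|)) = 0.795809.
Step 6: alpha = 0.1. fail to reject H0.

R = 8, z = -0.2588, p = 0.795809, fail to reject H0.


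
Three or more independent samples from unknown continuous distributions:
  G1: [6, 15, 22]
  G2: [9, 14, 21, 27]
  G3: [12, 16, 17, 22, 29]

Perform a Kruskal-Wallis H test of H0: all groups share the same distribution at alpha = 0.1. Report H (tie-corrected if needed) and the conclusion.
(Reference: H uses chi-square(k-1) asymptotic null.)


Step 1: Combine all N = 12 observations and assign midranks.
sorted (value, group, rank): (6,G1,1), (9,G2,2), (12,G3,3), (14,G2,4), (15,G1,5), (16,G3,6), (17,G3,7), (21,G2,8), (22,G1,9.5), (22,G3,9.5), (27,G2,11), (29,G3,12)
Step 2: Sum ranks within each group.
R_1 = 15.5 (n_1 = 3)
R_2 = 25 (n_2 = 4)
R_3 = 37.5 (n_3 = 5)
Step 3: H = 12/(N(N+1)) * sum(R_i^2/n_i) - 3(N+1)
     = 12/(12*13) * (15.5^2/3 + 25^2/4 + 37.5^2/5) - 3*13
     = 0.076923 * 517.583 - 39
     = 0.814103.
Step 4: Ties present; correction factor C = 1 - 6/(12^3 - 12) = 0.996503. Corrected H = 0.814103 / 0.996503 = 0.816959.
Step 5: Under H0, H ~ chi^2(2); p-value = 0.664660.
Step 6: alpha = 0.1. fail to reject H0.

H = 0.8170, df = 2, p = 0.664660, fail to reject H0.


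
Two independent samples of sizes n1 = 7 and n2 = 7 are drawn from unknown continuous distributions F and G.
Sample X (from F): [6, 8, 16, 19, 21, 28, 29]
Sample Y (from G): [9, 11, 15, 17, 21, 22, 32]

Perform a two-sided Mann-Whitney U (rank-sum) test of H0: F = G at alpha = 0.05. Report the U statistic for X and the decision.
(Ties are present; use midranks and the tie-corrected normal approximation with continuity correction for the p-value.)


Step 1: Combine and sort all 14 observations; assign midranks.
sorted (value, group): (6,X), (8,X), (9,Y), (11,Y), (15,Y), (16,X), (17,Y), (19,X), (21,X), (21,Y), (22,Y), (28,X), (29,X), (32,Y)
ranks: 6->1, 8->2, 9->3, 11->4, 15->5, 16->6, 17->7, 19->8, 21->9.5, 21->9.5, 22->11, 28->12, 29->13, 32->14
Step 2: Rank sum for X: R1 = 1 + 2 + 6 + 8 + 9.5 + 12 + 13 = 51.5.
Step 3: U_X = R1 - n1(n1+1)/2 = 51.5 - 7*8/2 = 51.5 - 28 = 23.5.
       U_Y = n1*n2 - U_X = 49 - 23.5 = 25.5.
Step 4: Ties are present, so use the tie-corrected normal approximation (with continuity correction) for the p-value.
Step 5: p-value = 0.949004; compare to alpha = 0.05. fail to reject H0.

U_X = 23.5, p = 0.949004, fail to reject H0 at alpha = 0.05.


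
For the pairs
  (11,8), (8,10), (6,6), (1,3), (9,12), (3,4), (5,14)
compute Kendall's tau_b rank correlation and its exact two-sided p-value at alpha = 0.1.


Step 1: Enumerate the 21 unordered pairs (i,j) with i<j and classify each by sign(x_j-x_i) * sign(y_j-y_i).
  (1,2):dx=-3,dy=+2->D; (1,3):dx=-5,dy=-2->C; (1,4):dx=-10,dy=-5->C; (1,5):dx=-2,dy=+4->D
  (1,6):dx=-8,dy=-4->C; (1,7):dx=-6,dy=+6->D; (2,3):dx=-2,dy=-4->C; (2,4):dx=-7,dy=-7->C
  (2,5):dx=+1,dy=+2->C; (2,6):dx=-5,dy=-6->C; (2,7):dx=-3,dy=+4->D; (3,4):dx=-5,dy=-3->C
  (3,5):dx=+3,dy=+6->C; (3,6):dx=-3,dy=-2->C; (3,7):dx=-1,dy=+8->D; (4,5):dx=+8,dy=+9->C
  (4,6):dx=+2,dy=+1->C; (4,7):dx=+4,dy=+11->C; (5,6):dx=-6,dy=-8->C; (5,7):dx=-4,dy=+2->D
  (6,7):dx=+2,dy=+10->C
Step 2: C = 15, D = 6, total pairs = 21.
Step 3: tau = (C - D)/(n(n-1)/2) = (15 - 6)/21 = 0.428571.
Step 4: Exact two-sided p-value (enumerate n! = 5040 permutations of y under H0): p = 0.238889.
Step 5: alpha = 0.1. fail to reject H0.

tau_b = 0.4286 (C=15, D=6), p = 0.238889, fail to reject H0.


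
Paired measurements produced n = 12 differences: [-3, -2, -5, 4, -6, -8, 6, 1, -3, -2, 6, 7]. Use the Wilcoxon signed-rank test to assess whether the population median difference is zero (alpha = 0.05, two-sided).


Step 1: Drop any zero differences (none here) and take |d_i|.
|d| = [3, 2, 5, 4, 6, 8, 6, 1, 3, 2, 6, 7]
Step 2: Midrank |d_i| (ties get averaged ranks).
ranks: |3|->4.5, |2|->2.5, |5|->7, |4|->6, |6|->9, |8|->12, |6|->9, |1|->1, |3|->4.5, |2|->2.5, |6|->9, |7|->11
Step 3: Attach original signs; sum ranks with positive sign and with negative sign.
W+ = 6 + 9 + 1 + 9 + 11 = 36
W- = 4.5 + 2.5 + 7 + 9 + 12 + 4.5 + 2.5 = 42
(Check: W+ + W- = 78 should equal n(n+1)/2 = 78.)
Step 4: Test statistic W = min(W+, W-) = 36.
Step 5: Ties in |d|, so use the tie-corrected normal approximation.
        E[W] = n(n+1)/4 = 12*13/4 = 39.
        Tie groups: |d|=2 (t=2), |d|=3 (t=2), |d|=6 (t=3); sum(t^3 - t) = 36.
        Var[W] = n(n+1)(2n+1)/24 - sum(t^3-t)/48 = 3900/24 - 36/48 = 161.75.
        z = (W - E[W]) / sqrt(Var[W]) = (36 - 39) / 12.7181 = -0.2359.
        Two-sided p = 2*Phi(z) = 0.813522.
Step 6: alpha = 0.05. fail to reject H0.

W+ = 36, W- = 42, W = min = 36, p = 0.813522, fail to reject H0.


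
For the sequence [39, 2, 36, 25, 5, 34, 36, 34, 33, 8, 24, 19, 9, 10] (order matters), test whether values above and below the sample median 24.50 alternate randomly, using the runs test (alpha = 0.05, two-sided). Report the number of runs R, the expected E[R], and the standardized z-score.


Step 1: Compute median = 24.50; label A = above, B = below.
Labels in order: ABAABAAAABBBBB  (n_A = 7, n_B = 7)
Step 2: Count runs R = 6.
Step 3: Under H0 (random ordering), E[R] = 2*n_A*n_B/(n_A+n_B) + 1 = 2*7*7/14 + 1 = 8.0000.
        Var[R] = 2*n_A*n_B*(2*n_A*n_B - n_A - n_B) / ((n_A+n_B)^2 * (n_A+n_B-1)) = 8232/2548 = 3.2308.
        SD[R] = 1.7974.
Step 4: Continuity-corrected z = (R + 0.5 - E[R]) / SD[R] = (6 + 0.5 - 8.0000) / 1.7974 = -0.8345.
Step 5: Two-sided p-value via normal approximation = 2*(1 - Phi(|z|)) = 0.403986.
Step 6: alpha = 0.05. fail to reject H0.

R = 6, z = -0.8345, p = 0.403986, fail to reject H0.


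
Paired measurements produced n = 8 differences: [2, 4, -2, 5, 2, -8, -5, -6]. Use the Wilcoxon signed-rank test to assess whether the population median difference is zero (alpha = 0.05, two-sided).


Step 1: Drop any zero differences (none here) and take |d_i|.
|d| = [2, 4, 2, 5, 2, 8, 5, 6]
Step 2: Midrank |d_i| (ties get averaged ranks).
ranks: |2|->2, |4|->4, |2|->2, |5|->5.5, |2|->2, |8|->8, |5|->5.5, |6|->7
Step 3: Attach original signs; sum ranks with positive sign and with negative sign.
W+ = 2 + 4 + 5.5 + 2 = 13.5
W- = 2 + 8 + 5.5 + 7 = 22.5
(Check: W+ + W- = 36 should equal n(n+1)/2 = 36.)
Step 4: Test statistic W = min(W+, W-) = 13.5.
Step 5: Ties in |d|, so use the tie-corrected normal approximation.
        E[W] = n(n+1)/4 = 8*9/4 = 18.
        Tie groups: |d|=2 (t=3), |d|=5 (t=2); sum(t^3 - t) = 30.
        Var[W] = n(n+1)(2n+1)/24 - sum(t^3-t)/48 = 1224/24 - 30/48 = 50.375.
        z = (W - E[W]) / sqrt(Var[W]) = (13.5 - 18) / 7.0975 = -0.6340.
        Two-sided p = 2*Phi(z) = 0.526066.
Step 6: alpha = 0.05. fail to reject H0.

W+ = 13.5, W- = 22.5, W = min = 13.5, p = 0.526066, fail to reject H0.


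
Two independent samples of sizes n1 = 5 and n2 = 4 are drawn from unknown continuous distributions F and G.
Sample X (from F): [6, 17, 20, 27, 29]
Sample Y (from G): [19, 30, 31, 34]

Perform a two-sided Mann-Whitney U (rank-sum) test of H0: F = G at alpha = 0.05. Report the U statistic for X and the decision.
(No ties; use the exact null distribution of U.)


Step 1: Combine and sort all 9 observations; assign midranks.
sorted (value, group): (6,X), (17,X), (19,Y), (20,X), (27,X), (29,X), (30,Y), (31,Y), (34,Y)
ranks: 6->1, 17->2, 19->3, 20->4, 27->5, 29->6, 30->7, 31->8, 34->9
Step 2: Rank sum for X: R1 = 1 + 2 + 4 + 5 + 6 = 18.
Step 3: U_X = R1 - n1(n1+1)/2 = 18 - 5*6/2 = 18 - 15 = 3.
       U_Y = n1*n2 - U_X = 20 - 3 = 17.
Step 4: No ties, so the exact null distribution of U (based on enumerating the C(9,5) = 126 equally likely rank assignments) gives the two-sided p-value.
Step 5: p-value = 0.111111; compare to alpha = 0.05. fail to reject H0.

U_X = 3, p = 0.111111, fail to reject H0 at alpha = 0.05.


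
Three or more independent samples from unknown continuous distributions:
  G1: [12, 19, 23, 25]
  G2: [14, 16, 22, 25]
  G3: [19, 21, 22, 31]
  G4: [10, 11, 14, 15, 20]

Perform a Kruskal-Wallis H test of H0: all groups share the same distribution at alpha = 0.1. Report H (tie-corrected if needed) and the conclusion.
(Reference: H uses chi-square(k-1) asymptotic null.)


Step 1: Combine all N = 17 observations and assign midranks.
sorted (value, group, rank): (10,G4,1), (11,G4,2), (12,G1,3), (14,G2,4.5), (14,G4,4.5), (15,G4,6), (16,G2,7), (19,G1,8.5), (19,G3,8.5), (20,G4,10), (21,G3,11), (22,G2,12.5), (22,G3,12.5), (23,G1,14), (25,G1,15.5), (25,G2,15.5), (31,G3,17)
Step 2: Sum ranks within each group.
R_1 = 41 (n_1 = 4)
R_2 = 39.5 (n_2 = 4)
R_3 = 49 (n_3 = 4)
R_4 = 23.5 (n_4 = 5)
Step 3: H = 12/(N(N+1)) * sum(R_i^2/n_i) - 3(N+1)
     = 12/(17*18) * (41^2/4 + 39.5^2/4 + 49^2/4 + 23.5^2/5) - 3*18
     = 0.039216 * 1521.01 - 54
     = 5.647549.
Step 4: Ties present; correction factor C = 1 - 24/(17^3 - 17) = 0.995098. Corrected H = 5.647549 / 0.995098 = 5.675369.
Step 5: Under H0, H ~ chi^2(3); p-value = 0.128518.
Step 6: alpha = 0.1. fail to reject H0.

H = 5.6754, df = 3, p = 0.128518, fail to reject H0.


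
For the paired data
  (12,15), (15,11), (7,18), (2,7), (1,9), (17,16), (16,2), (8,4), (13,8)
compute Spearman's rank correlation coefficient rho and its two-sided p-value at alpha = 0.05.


Step 1: Rank x and y separately (midranks; no ties here).
rank(x): 12->5, 15->7, 7->3, 2->2, 1->1, 17->9, 16->8, 8->4, 13->6
rank(y): 15->7, 11->6, 18->9, 7->3, 9->5, 16->8, 2->1, 4->2, 8->4
Step 2: d_i = R_x(i) - R_y(i); compute d_i^2.
  (5-7)^2=4, (7-6)^2=1, (3-9)^2=36, (2-3)^2=1, (1-5)^2=16, (9-8)^2=1, (8-1)^2=49, (4-2)^2=4, (6-4)^2=4
sum(d^2) = 116.
Step 3: rho = 1 - 6*116 / (9*(9^2 - 1)) = 1 - 696/720 = 0.033333.
Step 4: Under H0, t = rho * sqrt((n-2)/(1-rho^2)) = 0.0882 ~ t(7).
Step 5: Two-sided p-value from the t-distribution with 7 df = 0.932157.
Step 6: alpha = 0.05. fail to reject H0.

rho = 0.0333, p = 0.932157, fail to reject H0 at alpha = 0.05.


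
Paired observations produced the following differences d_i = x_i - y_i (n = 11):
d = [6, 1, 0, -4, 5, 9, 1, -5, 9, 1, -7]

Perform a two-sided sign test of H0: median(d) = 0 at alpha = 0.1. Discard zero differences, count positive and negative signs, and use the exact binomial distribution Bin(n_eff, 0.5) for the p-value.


Step 1: Discard zero differences. Original n = 11; n_eff = number of nonzero differences = 10.
Nonzero differences (with sign): +6, +1, -4, +5, +9, +1, -5, +9, +1, -7
Step 2: Count signs: positive = 7, negative = 3.
Step 3: Under H0: P(positive) = 0.5, so the number of positives S ~ Bin(10, 0.5).
Step 4: Two-sided exact p-value = sum of Bin(10,0.5) probabilities at or below the observed probability = 0.343750.
Step 5: alpha = 0.1. fail to reject H0.

n_eff = 10, pos = 7, neg = 3, p = 0.343750, fail to reject H0.


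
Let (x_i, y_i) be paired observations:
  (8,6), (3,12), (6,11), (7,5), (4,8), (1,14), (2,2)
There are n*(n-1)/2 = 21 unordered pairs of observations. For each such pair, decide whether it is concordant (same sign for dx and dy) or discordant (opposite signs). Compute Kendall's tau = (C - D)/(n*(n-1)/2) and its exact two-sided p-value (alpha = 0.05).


Step 1: Enumerate the 21 unordered pairs (i,j) with i<j and classify each by sign(x_j-x_i) * sign(y_j-y_i).
  (1,2):dx=-5,dy=+6->D; (1,3):dx=-2,dy=+5->D; (1,4):dx=-1,dy=-1->C; (1,5):dx=-4,dy=+2->D
  (1,6):dx=-7,dy=+8->D; (1,7):dx=-6,dy=-4->C; (2,3):dx=+3,dy=-1->D; (2,4):dx=+4,dy=-7->D
  (2,5):dx=+1,dy=-4->D; (2,6):dx=-2,dy=+2->D; (2,7):dx=-1,dy=-10->C; (3,4):dx=+1,dy=-6->D
  (3,5):dx=-2,dy=-3->C; (3,6):dx=-5,dy=+3->D; (3,7):dx=-4,dy=-9->C; (4,5):dx=-3,dy=+3->D
  (4,6):dx=-6,dy=+9->D; (4,7):dx=-5,dy=-3->C; (5,6):dx=-3,dy=+6->D; (5,7):dx=-2,dy=-6->C
  (6,7):dx=+1,dy=-12->D
Step 2: C = 7, D = 14, total pairs = 21.
Step 3: tau = (C - D)/(n(n-1)/2) = (7 - 14)/21 = -0.333333.
Step 4: Exact two-sided p-value (enumerate n! = 5040 permutations of y under H0): p = 0.381349.
Step 5: alpha = 0.05. fail to reject H0.

tau_b = -0.3333 (C=7, D=14), p = 0.381349, fail to reject H0.


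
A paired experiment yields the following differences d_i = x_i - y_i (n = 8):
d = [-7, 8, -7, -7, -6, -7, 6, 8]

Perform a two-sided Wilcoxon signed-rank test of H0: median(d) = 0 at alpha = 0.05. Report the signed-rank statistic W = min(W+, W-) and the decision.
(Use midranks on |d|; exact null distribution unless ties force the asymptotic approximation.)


Step 1: Drop any zero differences (none here) and take |d_i|.
|d| = [7, 8, 7, 7, 6, 7, 6, 8]
Step 2: Midrank |d_i| (ties get averaged ranks).
ranks: |7|->4.5, |8|->7.5, |7|->4.5, |7|->4.5, |6|->1.5, |7|->4.5, |6|->1.5, |8|->7.5
Step 3: Attach original signs; sum ranks with positive sign and with negative sign.
W+ = 7.5 + 1.5 + 7.5 = 16.5
W- = 4.5 + 4.5 + 4.5 + 1.5 + 4.5 = 19.5
(Check: W+ + W- = 36 should equal n(n+1)/2 = 36.)
Step 4: Test statistic W = min(W+, W-) = 16.5.
Step 5: Ties in |d|, so use the tie-corrected normal approximation.
        E[W] = n(n+1)/4 = 8*9/4 = 18.
        Tie groups: |d|=6 (t=2), |d|=7 (t=4), |d|=8 (t=2); sum(t^3 - t) = 72.
        Var[W] = n(n+1)(2n+1)/24 - sum(t^3-t)/48 = 1224/24 - 72/48 = 49.5.
        z = (W - E[W]) / sqrt(Var[W]) = (16.5 - 18) / 7.0356 = -0.2132.
        Two-sided p = 2*Phi(z) = 0.831170.
Step 6: alpha = 0.05. fail to reject H0.

W+ = 16.5, W- = 19.5, W = min = 16.5, p = 0.831170, fail to reject H0.


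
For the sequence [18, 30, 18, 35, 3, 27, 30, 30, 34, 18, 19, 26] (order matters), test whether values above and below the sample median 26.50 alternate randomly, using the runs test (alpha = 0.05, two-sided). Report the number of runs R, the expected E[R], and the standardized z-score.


Step 1: Compute median = 26.50; label A = above, B = below.
Labels in order: BABABAAAABBB  (n_A = 6, n_B = 6)
Step 2: Count runs R = 7.
Step 3: Under H0 (random ordering), E[R] = 2*n_A*n_B/(n_A+n_B) + 1 = 2*6*6/12 + 1 = 7.0000.
        Var[R] = 2*n_A*n_B*(2*n_A*n_B - n_A - n_B) / ((n_A+n_B)^2 * (n_A+n_B-1)) = 4320/1584 = 2.7273.
        SD[R] = 1.6514.
Step 4: R = E[R], so z = 0 with no continuity correction.
Step 5: Two-sided p-value via normal approximation = 2*(1 - Phi(|z|)) = 1.000000.
Step 6: alpha = 0.05. fail to reject H0.

R = 7, z = 0.0000, p = 1.000000, fail to reject H0.


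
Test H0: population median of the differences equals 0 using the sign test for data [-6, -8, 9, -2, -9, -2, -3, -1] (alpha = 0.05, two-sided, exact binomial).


Step 1: Discard zero differences. Original n = 8; n_eff = number of nonzero differences = 8.
Nonzero differences (with sign): -6, -8, +9, -2, -9, -2, -3, -1
Step 2: Count signs: positive = 1, negative = 7.
Step 3: Under H0: P(positive) = 0.5, so the number of positives S ~ Bin(8, 0.5).
Step 4: Two-sided exact p-value = sum of Bin(8,0.5) probabilities at or below the observed probability = 0.070312.
Step 5: alpha = 0.05. fail to reject H0.

n_eff = 8, pos = 1, neg = 7, p = 0.070312, fail to reject H0.


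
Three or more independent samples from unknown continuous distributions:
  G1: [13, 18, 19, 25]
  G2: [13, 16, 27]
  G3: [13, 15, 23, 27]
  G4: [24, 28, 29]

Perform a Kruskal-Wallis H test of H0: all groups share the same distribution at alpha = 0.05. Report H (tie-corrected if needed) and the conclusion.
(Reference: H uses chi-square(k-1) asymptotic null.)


Step 1: Combine all N = 14 observations and assign midranks.
sorted (value, group, rank): (13,G1,2), (13,G2,2), (13,G3,2), (15,G3,4), (16,G2,5), (18,G1,6), (19,G1,7), (23,G3,8), (24,G4,9), (25,G1,10), (27,G2,11.5), (27,G3,11.5), (28,G4,13), (29,G4,14)
Step 2: Sum ranks within each group.
R_1 = 25 (n_1 = 4)
R_2 = 18.5 (n_2 = 3)
R_3 = 25.5 (n_3 = 4)
R_4 = 36 (n_4 = 3)
Step 3: H = 12/(N(N+1)) * sum(R_i^2/n_i) - 3(N+1)
     = 12/(14*15) * (25^2/4 + 18.5^2/3 + 25.5^2/4 + 36^2/3) - 3*15
     = 0.057143 * 864.896 - 45
     = 4.422619.
Step 4: Ties present; correction factor C = 1 - 30/(14^3 - 14) = 0.989011. Corrected H = 4.422619 / 0.989011 = 4.471759.
Step 5: Under H0, H ~ chi^2(3); p-value = 0.214823.
Step 6: alpha = 0.05. fail to reject H0.

H = 4.4718, df = 3, p = 0.214823, fail to reject H0.


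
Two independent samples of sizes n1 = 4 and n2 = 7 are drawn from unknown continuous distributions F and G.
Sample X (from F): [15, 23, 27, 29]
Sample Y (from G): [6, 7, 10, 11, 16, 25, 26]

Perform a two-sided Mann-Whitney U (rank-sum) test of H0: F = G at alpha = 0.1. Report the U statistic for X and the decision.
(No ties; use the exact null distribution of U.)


Step 1: Combine and sort all 11 observations; assign midranks.
sorted (value, group): (6,Y), (7,Y), (10,Y), (11,Y), (15,X), (16,Y), (23,X), (25,Y), (26,Y), (27,X), (29,X)
ranks: 6->1, 7->2, 10->3, 11->4, 15->5, 16->6, 23->7, 25->8, 26->9, 27->10, 29->11
Step 2: Rank sum for X: R1 = 5 + 7 + 10 + 11 = 33.
Step 3: U_X = R1 - n1(n1+1)/2 = 33 - 4*5/2 = 33 - 10 = 23.
       U_Y = n1*n2 - U_X = 28 - 23 = 5.
Step 4: No ties, so the exact null distribution of U (based on enumerating the C(11,4) = 330 equally likely rank assignments) gives the two-sided p-value.
Step 5: p-value = 0.109091; compare to alpha = 0.1. fail to reject H0.

U_X = 23, p = 0.109091, fail to reject H0 at alpha = 0.1.


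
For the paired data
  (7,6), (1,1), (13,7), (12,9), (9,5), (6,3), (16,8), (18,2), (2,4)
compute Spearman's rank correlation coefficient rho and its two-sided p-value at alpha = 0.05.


Step 1: Rank x and y separately (midranks; no ties here).
rank(x): 7->4, 1->1, 13->7, 12->6, 9->5, 6->3, 16->8, 18->9, 2->2
rank(y): 6->6, 1->1, 7->7, 9->9, 5->5, 3->3, 8->8, 2->2, 4->4
Step 2: d_i = R_x(i) - R_y(i); compute d_i^2.
  (4-6)^2=4, (1-1)^2=0, (7-7)^2=0, (6-9)^2=9, (5-5)^2=0, (3-3)^2=0, (8-8)^2=0, (9-2)^2=49, (2-4)^2=4
sum(d^2) = 66.
Step 3: rho = 1 - 6*66 / (9*(9^2 - 1)) = 1 - 396/720 = 0.450000.
Step 4: Under H0, t = rho * sqrt((n-2)/(1-rho^2)) = 1.3332 ~ t(7).
Step 5: Two-sided p-value from the t-distribution with 7 df = 0.224216.
Step 6: alpha = 0.05. fail to reject H0.

rho = 0.4500, p = 0.224216, fail to reject H0 at alpha = 0.05.


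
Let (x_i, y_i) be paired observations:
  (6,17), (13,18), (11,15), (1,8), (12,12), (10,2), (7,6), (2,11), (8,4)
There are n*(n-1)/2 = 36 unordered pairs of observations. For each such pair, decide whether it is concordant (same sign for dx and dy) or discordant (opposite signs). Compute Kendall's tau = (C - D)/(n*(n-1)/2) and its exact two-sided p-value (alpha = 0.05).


Step 1: Enumerate the 36 unordered pairs (i,j) with i<j and classify each by sign(x_j-x_i) * sign(y_j-y_i).
  (1,2):dx=+7,dy=+1->C; (1,3):dx=+5,dy=-2->D; (1,4):dx=-5,dy=-9->C; (1,5):dx=+6,dy=-5->D
  (1,6):dx=+4,dy=-15->D; (1,7):dx=+1,dy=-11->D; (1,8):dx=-4,dy=-6->C; (1,9):dx=+2,dy=-13->D
  (2,3):dx=-2,dy=-3->C; (2,4):dx=-12,dy=-10->C; (2,5):dx=-1,dy=-6->C; (2,6):dx=-3,dy=-16->C
  (2,7):dx=-6,dy=-12->C; (2,8):dx=-11,dy=-7->C; (2,9):dx=-5,dy=-14->C; (3,4):dx=-10,dy=-7->C
  (3,5):dx=+1,dy=-3->D; (3,6):dx=-1,dy=-13->C; (3,7):dx=-4,dy=-9->C; (3,8):dx=-9,dy=-4->C
  (3,9):dx=-3,dy=-11->C; (4,5):dx=+11,dy=+4->C; (4,6):dx=+9,dy=-6->D; (4,7):dx=+6,dy=-2->D
  (4,8):dx=+1,dy=+3->C; (4,9):dx=+7,dy=-4->D; (5,6):dx=-2,dy=-10->C; (5,7):dx=-5,dy=-6->C
  (5,8):dx=-10,dy=-1->C; (5,9):dx=-4,dy=-8->C; (6,7):dx=-3,dy=+4->D; (6,8):dx=-8,dy=+9->D
  (6,9):dx=-2,dy=+2->D; (7,8):dx=-5,dy=+5->D; (7,9):dx=+1,dy=-2->D; (8,9):dx=+6,dy=-7->D
Step 2: C = 21, D = 15, total pairs = 36.
Step 3: tau = (C - D)/(n(n-1)/2) = (21 - 15)/36 = 0.166667.
Step 4: Exact two-sided p-value (enumerate n! = 362880 permutations of y under H0): p = 0.612202.
Step 5: alpha = 0.05. fail to reject H0.

tau_b = 0.1667 (C=21, D=15), p = 0.612202, fail to reject H0.


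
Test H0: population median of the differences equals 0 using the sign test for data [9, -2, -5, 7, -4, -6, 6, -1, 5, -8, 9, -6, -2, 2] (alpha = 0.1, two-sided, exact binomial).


Step 1: Discard zero differences. Original n = 14; n_eff = number of nonzero differences = 14.
Nonzero differences (with sign): +9, -2, -5, +7, -4, -6, +6, -1, +5, -8, +9, -6, -2, +2
Step 2: Count signs: positive = 6, negative = 8.
Step 3: Under H0: P(positive) = 0.5, so the number of positives S ~ Bin(14, 0.5).
Step 4: Two-sided exact p-value = sum of Bin(14,0.5) probabilities at or below the observed probability = 0.790527.
Step 5: alpha = 0.1. fail to reject H0.

n_eff = 14, pos = 6, neg = 8, p = 0.790527, fail to reject H0.


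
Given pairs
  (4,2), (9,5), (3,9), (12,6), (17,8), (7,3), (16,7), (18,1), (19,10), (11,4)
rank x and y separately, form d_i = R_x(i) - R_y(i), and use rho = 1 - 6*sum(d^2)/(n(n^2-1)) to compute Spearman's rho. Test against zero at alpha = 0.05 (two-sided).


Step 1: Rank x and y separately (midranks; no ties here).
rank(x): 4->2, 9->4, 3->1, 12->6, 17->8, 7->3, 16->7, 18->9, 19->10, 11->5
rank(y): 2->2, 5->5, 9->9, 6->6, 8->8, 3->3, 7->7, 1->1, 10->10, 4->4
Step 2: d_i = R_x(i) - R_y(i); compute d_i^2.
  (2-2)^2=0, (4-5)^2=1, (1-9)^2=64, (6-6)^2=0, (8-8)^2=0, (3-3)^2=0, (7-7)^2=0, (9-1)^2=64, (10-10)^2=0, (5-4)^2=1
sum(d^2) = 130.
Step 3: rho = 1 - 6*130 / (10*(10^2 - 1)) = 1 - 780/990 = 0.212121.
Step 4: Under H0, t = rho * sqrt((n-2)/(1-rho^2)) = 0.6139 ~ t(8).
Step 5: Two-sided p-value from the t-distribution with 8 df = 0.556306.
Step 6: alpha = 0.05. fail to reject H0.

rho = 0.2121, p = 0.556306, fail to reject H0 at alpha = 0.05.


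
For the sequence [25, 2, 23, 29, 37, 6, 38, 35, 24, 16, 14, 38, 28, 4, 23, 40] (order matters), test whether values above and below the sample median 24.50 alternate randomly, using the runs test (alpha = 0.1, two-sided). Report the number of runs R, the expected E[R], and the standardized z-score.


Step 1: Compute median = 24.50; label A = above, B = below.
Labels in order: ABBAABAABBBAABBA  (n_A = 8, n_B = 8)
Step 2: Count runs R = 9.
Step 3: Under H0 (random ordering), E[R] = 2*n_A*n_B/(n_A+n_B) + 1 = 2*8*8/16 + 1 = 9.0000.
        Var[R] = 2*n_A*n_B*(2*n_A*n_B - n_A - n_B) / ((n_A+n_B)^2 * (n_A+n_B-1)) = 14336/3840 = 3.7333.
        SD[R] = 1.9322.
Step 4: R = E[R], so z = 0 with no continuity correction.
Step 5: Two-sided p-value via normal approximation = 2*(1 - Phi(|z|)) = 1.000000.
Step 6: alpha = 0.1. fail to reject H0.

R = 9, z = 0.0000, p = 1.000000, fail to reject H0.


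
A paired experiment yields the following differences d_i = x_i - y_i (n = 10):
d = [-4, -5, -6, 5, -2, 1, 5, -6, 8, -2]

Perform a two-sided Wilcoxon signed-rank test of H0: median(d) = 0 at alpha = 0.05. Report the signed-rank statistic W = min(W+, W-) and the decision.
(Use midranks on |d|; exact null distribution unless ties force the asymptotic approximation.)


Step 1: Drop any zero differences (none here) and take |d_i|.
|d| = [4, 5, 6, 5, 2, 1, 5, 6, 8, 2]
Step 2: Midrank |d_i| (ties get averaged ranks).
ranks: |4|->4, |5|->6, |6|->8.5, |5|->6, |2|->2.5, |1|->1, |5|->6, |6|->8.5, |8|->10, |2|->2.5
Step 3: Attach original signs; sum ranks with positive sign and with negative sign.
W+ = 6 + 1 + 6 + 10 = 23
W- = 4 + 6 + 8.5 + 2.5 + 8.5 + 2.5 = 32
(Check: W+ + W- = 55 should equal n(n+1)/2 = 55.)
Step 4: Test statistic W = min(W+, W-) = 23.
Step 5: Ties in |d|, so use the tie-corrected normal approximation.
        E[W] = n(n+1)/4 = 10*11/4 = 27.5.
        Tie groups: |d|=2 (t=2), |d|=5 (t=3), |d|=6 (t=2); sum(t^3 - t) = 36.
        Var[W] = n(n+1)(2n+1)/24 - sum(t^3-t)/48 = 2310/24 - 36/48 = 95.5.
        z = (W - E[W]) / sqrt(Var[W]) = (23 - 27.5) / 9.7724 = -0.4605.
        Two-sided p = 2*Phi(z) = 0.645172.
Step 6: alpha = 0.05. fail to reject H0.

W+ = 23, W- = 32, W = min = 23, p = 0.645172, fail to reject H0.


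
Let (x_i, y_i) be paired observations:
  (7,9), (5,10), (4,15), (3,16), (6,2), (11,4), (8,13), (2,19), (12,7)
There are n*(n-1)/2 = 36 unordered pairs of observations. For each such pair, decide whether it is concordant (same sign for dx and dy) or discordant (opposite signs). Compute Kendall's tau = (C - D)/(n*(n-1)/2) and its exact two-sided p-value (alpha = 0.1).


Step 1: Enumerate the 36 unordered pairs (i,j) with i<j and classify each by sign(x_j-x_i) * sign(y_j-y_i).
  (1,2):dx=-2,dy=+1->D; (1,3):dx=-3,dy=+6->D; (1,4):dx=-4,dy=+7->D; (1,5):dx=-1,dy=-7->C
  (1,6):dx=+4,dy=-5->D; (1,7):dx=+1,dy=+4->C; (1,8):dx=-5,dy=+10->D; (1,9):dx=+5,dy=-2->D
  (2,3):dx=-1,dy=+5->D; (2,4):dx=-2,dy=+6->D; (2,5):dx=+1,dy=-8->D; (2,6):dx=+6,dy=-6->D
  (2,7):dx=+3,dy=+3->C; (2,8):dx=-3,dy=+9->D; (2,9):dx=+7,dy=-3->D; (3,4):dx=-1,dy=+1->D
  (3,5):dx=+2,dy=-13->D; (3,6):dx=+7,dy=-11->D; (3,7):dx=+4,dy=-2->D; (3,8):dx=-2,dy=+4->D
  (3,9):dx=+8,dy=-8->D; (4,5):dx=+3,dy=-14->D; (4,6):dx=+8,dy=-12->D; (4,7):dx=+5,dy=-3->D
  (4,8):dx=-1,dy=+3->D; (4,9):dx=+9,dy=-9->D; (5,6):dx=+5,dy=+2->C; (5,7):dx=+2,dy=+11->C
  (5,8):dx=-4,dy=+17->D; (5,9):dx=+6,dy=+5->C; (6,7):dx=-3,dy=+9->D; (6,8):dx=-9,dy=+15->D
  (6,9):dx=+1,dy=+3->C; (7,8):dx=-6,dy=+6->D; (7,9):dx=+4,dy=-6->D; (8,9):dx=+10,dy=-12->D
Step 2: C = 7, D = 29, total pairs = 36.
Step 3: tau = (C - D)/(n(n-1)/2) = (7 - 29)/36 = -0.611111.
Step 4: Exact two-sided p-value (enumerate n! = 362880 permutations of y under H0): p = 0.024741.
Step 5: alpha = 0.1. reject H0.

tau_b = -0.6111 (C=7, D=29), p = 0.024741, reject H0.


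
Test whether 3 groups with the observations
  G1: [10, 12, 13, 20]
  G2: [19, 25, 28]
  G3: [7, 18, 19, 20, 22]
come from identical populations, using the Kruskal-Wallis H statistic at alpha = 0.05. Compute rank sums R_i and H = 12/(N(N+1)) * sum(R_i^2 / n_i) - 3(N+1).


Step 1: Combine all N = 12 observations and assign midranks.
sorted (value, group, rank): (7,G3,1), (10,G1,2), (12,G1,3), (13,G1,4), (18,G3,5), (19,G2,6.5), (19,G3,6.5), (20,G1,8.5), (20,G3,8.5), (22,G3,10), (25,G2,11), (28,G2,12)
Step 2: Sum ranks within each group.
R_1 = 17.5 (n_1 = 4)
R_2 = 29.5 (n_2 = 3)
R_3 = 31 (n_3 = 5)
Step 3: H = 12/(N(N+1)) * sum(R_i^2/n_i) - 3(N+1)
     = 12/(12*13) * (17.5^2/4 + 29.5^2/3 + 31^2/5) - 3*13
     = 0.076923 * 558.846 - 39
     = 3.988141.
Step 4: Ties present; correction factor C = 1 - 12/(12^3 - 12) = 0.993007. Corrected H = 3.988141 / 0.993007 = 4.016227.
Step 5: Under H0, H ~ chi^2(2); p-value = 0.134242.
Step 6: alpha = 0.05. fail to reject H0.

H = 4.0162, df = 2, p = 0.134242, fail to reject H0.


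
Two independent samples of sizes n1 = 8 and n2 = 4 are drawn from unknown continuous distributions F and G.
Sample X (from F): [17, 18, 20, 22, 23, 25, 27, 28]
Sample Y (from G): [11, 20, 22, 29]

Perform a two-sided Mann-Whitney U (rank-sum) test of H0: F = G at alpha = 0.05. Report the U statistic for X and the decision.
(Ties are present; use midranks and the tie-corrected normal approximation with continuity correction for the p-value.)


Step 1: Combine and sort all 12 observations; assign midranks.
sorted (value, group): (11,Y), (17,X), (18,X), (20,X), (20,Y), (22,X), (22,Y), (23,X), (25,X), (27,X), (28,X), (29,Y)
ranks: 11->1, 17->2, 18->3, 20->4.5, 20->4.5, 22->6.5, 22->6.5, 23->8, 25->9, 27->10, 28->11, 29->12
Step 2: Rank sum for X: R1 = 2 + 3 + 4.5 + 6.5 + 8 + 9 + 10 + 11 = 54.
Step 3: U_X = R1 - n1(n1+1)/2 = 54 - 8*9/2 = 54 - 36 = 18.
       U_Y = n1*n2 - U_X = 32 - 18 = 14.
Step 4: Ties are present, so use the tie-corrected normal approximation (with continuity correction) for the p-value.
Step 5: p-value = 0.798215; compare to alpha = 0.05. fail to reject H0.

U_X = 18, p = 0.798215, fail to reject H0 at alpha = 0.05.


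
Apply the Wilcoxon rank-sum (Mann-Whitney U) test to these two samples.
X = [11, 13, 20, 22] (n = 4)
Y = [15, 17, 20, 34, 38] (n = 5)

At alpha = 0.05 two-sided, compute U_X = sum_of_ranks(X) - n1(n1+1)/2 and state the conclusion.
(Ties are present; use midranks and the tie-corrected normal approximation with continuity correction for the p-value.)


Step 1: Combine and sort all 9 observations; assign midranks.
sorted (value, group): (11,X), (13,X), (15,Y), (17,Y), (20,X), (20,Y), (22,X), (34,Y), (38,Y)
ranks: 11->1, 13->2, 15->3, 17->4, 20->5.5, 20->5.5, 22->7, 34->8, 38->9
Step 2: Rank sum for X: R1 = 1 + 2 + 5.5 + 7 = 15.5.
Step 3: U_X = R1 - n1(n1+1)/2 = 15.5 - 4*5/2 = 15.5 - 10 = 5.5.
       U_Y = n1*n2 - U_X = 20 - 5.5 = 14.5.
Step 4: Ties are present, so use the tie-corrected normal approximation (with continuity correction) for the p-value.
Step 5: p-value = 0.325163; compare to alpha = 0.05. fail to reject H0.

U_X = 5.5, p = 0.325163, fail to reject H0 at alpha = 0.05.


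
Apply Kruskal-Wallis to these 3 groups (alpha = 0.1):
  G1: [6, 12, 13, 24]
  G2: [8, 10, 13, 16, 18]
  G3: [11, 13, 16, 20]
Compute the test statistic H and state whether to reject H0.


Step 1: Combine all N = 13 observations and assign midranks.
sorted (value, group, rank): (6,G1,1), (8,G2,2), (10,G2,3), (11,G3,4), (12,G1,5), (13,G1,7), (13,G2,7), (13,G3,7), (16,G2,9.5), (16,G3,9.5), (18,G2,11), (20,G3,12), (24,G1,13)
Step 2: Sum ranks within each group.
R_1 = 26 (n_1 = 4)
R_2 = 32.5 (n_2 = 5)
R_3 = 32.5 (n_3 = 4)
Step 3: H = 12/(N(N+1)) * sum(R_i^2/n_i) - 3(N+1)
     = 12/(13*14) * (26^2/4 + 32.5^2/5 + 32.5^2/4) - 3*14
     = 0.065934 * 644.312 - 42
     = 0.482143.
Step 4: Ties present; correction factor C = 1 - 30/(13^3 - 13) = 0.986264. Corrected H = 0.482143 / 0.986264 = 0.488858.
Step 5: Under H0, H ~ chi^2(2); p-value = 0.783152.
Step 6: alpha = 0.1. fail to reject H0.

H = 0.4889, df = 2, p = 0.783152, fail to reject H0.


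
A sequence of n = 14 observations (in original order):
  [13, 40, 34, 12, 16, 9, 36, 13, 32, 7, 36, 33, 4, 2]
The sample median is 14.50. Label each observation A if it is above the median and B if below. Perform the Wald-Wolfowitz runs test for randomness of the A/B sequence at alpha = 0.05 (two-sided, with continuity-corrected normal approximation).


Step 1: Compute median = 14.50; label A = above, B = below.
Labels in order: BAABABABABAABB  (n_A = 7, n_B = 7)
Step 2: Count runs R = 11.
Step 3: Under H0 (random ordering), E[R] = 2*n_A*n_B/(n_A+n_B) + 1 = 2*7*7/14 + 1 = 8.0000.
        Var[R] = 2*n_A*n_B*(2*n_A*n_B - n_A - n_B) / ((n_A+n_B)^2 * (n_A+n_B-1)) = 8232/2548 = 3.2308.
        SD[R] = 1.7974.
Step 4: Continuity-corrected z = (R - 0.5 - E[R]) / SD[R] = (11 - 0.5 - 8.0000) / 1.7974 = 1.3909.
Step 5: Two-sided p-value via normal approximation = 2*(1 - Phi(|z|)) = 0.164264.
Step 6: alpha = 0.05. fail to reject H0.

R = 11, z = 1.3909, p = 0.164264, fail to reject H0.


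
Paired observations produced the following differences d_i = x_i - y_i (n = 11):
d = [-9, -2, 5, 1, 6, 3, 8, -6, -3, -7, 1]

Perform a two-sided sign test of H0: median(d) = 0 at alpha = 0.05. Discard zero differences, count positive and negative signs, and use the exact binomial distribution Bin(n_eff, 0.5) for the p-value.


Step 1: Discard zero differences. Original n = 11; n_eff = number of nonzero differences = 11.
Nonzero differences (with sign): -9, -2, +5, +1, +6, +3, +8, -6, -3, -7, +1
Step 2: Count signs: positive = 6, negative = 5.
Step 3: Under H0: P(positive) = 0.5, so the number of positives S ~ Bin(11, 0.5).
Step 4: Two-sided exact p-value = sum of Bin(11,0.5) probabilities at or below the observed probability = 1.000000.
Step 5: alpha = 0.05. fail to reject H0.

n_eff = 11, pos = 6, neg = 5, p = 1.000000, fail to reject H0.


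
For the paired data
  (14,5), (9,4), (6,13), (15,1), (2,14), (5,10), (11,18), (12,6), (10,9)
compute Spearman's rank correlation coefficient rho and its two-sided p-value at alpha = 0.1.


Step 1: Rank x and y separately (midranks; no ties here).
rank(x): 14->8, 9->4, 6->3, 15->9, 2->1, 5->2, 11->6, 12->7, 10->5
rank(y): 5->3, 4->2, 13->7, 1->1, 14->8, 10->6, 18->9, 6->4, 9->5
Step 2: d_i = R_x(i) - R_y(i); compute d_i^2.
  (8-3)^2=25, (4-2)^2=4, (3-7)^2=16, (9-1)^2=64, (1-8)^2=49, (2-6)^2=16, (6-9)^2=9, (7-4)^2=9, (5-5)^2=0
sum(d^2) = 192.
Step 3: rho = 1 - 6*192 / (9*(9^2 - 1)) = 1 - 1152/720 = -0.600000.
Step 4: Under H0, t = rho * sqrt((n-2)/(1-rho^2)) = -1.9843 ~ t(7).
Step 5: Two-sided p-value from the t-distribution with 7 df = 0.087623.
Step 6: alpha = 0.1. reject H0.

rho = -0.6000, p = 0.087623, reject H0 at alpha = 0.1.


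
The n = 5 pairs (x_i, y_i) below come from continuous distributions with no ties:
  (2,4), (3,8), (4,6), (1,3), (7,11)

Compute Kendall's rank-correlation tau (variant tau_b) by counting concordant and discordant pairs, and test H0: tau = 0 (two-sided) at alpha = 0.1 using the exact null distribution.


Step 1: Enumerate the 10 unordered pairs (i,j) with i<j and classify each by sign(x_j-x_i) * sign(y_j-y_i).
  (1,2):dx=+1,dy=+4->C; (1,3):dx=+2,dy=+2->C; (1,4):dx=-1,dy=-1->C; (1,5):dx=+5,dy=+7->C
  (2,3):dx=+1,dy=-2->D; (2,4):dx=-2,dy=-5->C; (2,5):dx=+4,dy=+3->C; (3,4):dx=-3,dy=-3->C
  (3,5):dx=+3,dy=+5->C; (4,5):dx=+6,dy=+8->C
Step 2: C = 9, D = 1, total pairs = 10.
Step 3: tau = (C - D)/(n(n-1)/2) = (9 - 1)/10 = 0.800000.
Step 4: Exact two-sided p-value (enumerate n! = 120 permutations of y under H0): p = 0.083333.
Step 5: alpha = 0.1. reject H0.

tau_b = 0.8000 (C=9, D=1), p = 0.083333, reject H0.


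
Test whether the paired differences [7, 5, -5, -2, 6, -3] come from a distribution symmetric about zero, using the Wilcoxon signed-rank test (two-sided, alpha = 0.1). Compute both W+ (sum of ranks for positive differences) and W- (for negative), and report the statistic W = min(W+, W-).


Step 1: Drop any zero differences (none here) and take |d_i|.
|d| = [7, 5, 5, 2, 6, 3]
Step 2: Midrank |d_i| (ties get averaged ranks).
ranks: |7|->6, |5|->3.5, |5|->3.5, |2|->1, |6|->5, |3|->2
Step 3: Attach original signs; sum ranks with positive sign and with negative sign.
W+ = 6 + 3.5 + 5 = 14.5
W- = 3.5 + 1 + 2 = 6.5
(Check: W+ + W- = 21 should equal n(n+1)/2 = 21.)
Step 4: Test statistic W = min(W+, W-) = 6.5.
Step 5: Ties in |d|, so use the tie-corrected normal approximation.
        E[W] = n(n+1)/4 = 6*7/4 = 10.5.
        Tie groups: |d|=5 (t=2); sum(t^3 - t) = 6.
        Var[W] = n(n+1)(2n+1)/24 - sum(t^3-t)/48 = 546/24 - 6/48 = 22.625.
        z = (W - E[W]) / sqrt(Var[W]) = (6.5 - 10.5) / 4.7566 = -0.8409.
        Two-sided p = 2*Phi(z) = 0.400381.
Step 6: alpha = 0.1. fail to reject H0.

W+ = 14.5, W- = 6.5, W = min = 6.5, p = 0.400381, fail to reject H0.


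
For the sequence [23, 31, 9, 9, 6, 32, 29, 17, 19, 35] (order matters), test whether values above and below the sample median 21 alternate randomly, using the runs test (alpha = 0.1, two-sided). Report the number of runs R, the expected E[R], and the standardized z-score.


Step 1: Compute median = 21; label A = above, B = below.
Labels in order: AABBBAABBA  (n_A = 5, n_B = 5)
Step 2: Count runs R = 5.
Step 3: Under H0 (random ordering), E[R] = 2*n_A*n_B/(n_A+n_B) + 1 = 2*5*5/10 + 1 = 6.0000.
        Var[R] = 2*n_A*n_B*(2*n_A*n_B - n_A - n_B) / ((n_A+n_B)^2 * (n_A+n_B-1)) = 2000/900 = 2.2222.
        SD[R] = 1.4907.
Step 4: Continuity-corrected z = (R + 0.5 - E[R]) / SD[R] = (5 + 0.5 - 6.0000) / 1.4907 = -0.3354.
Step 5: Two-sided p-value via normal approximation = 2*(1 - Phi(|z|)) = 0.737316.
Step 6: alpha = 0.1. fail to reject H0.

R = 5, z = -0.3354, p = 0.737316, fail to reject H0.


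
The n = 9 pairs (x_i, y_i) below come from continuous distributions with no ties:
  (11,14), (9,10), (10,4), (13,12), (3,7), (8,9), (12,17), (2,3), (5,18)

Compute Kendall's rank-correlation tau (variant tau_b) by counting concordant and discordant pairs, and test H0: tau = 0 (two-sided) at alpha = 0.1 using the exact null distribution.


Step 1: Enumerate the 36 unordered pairs (i,j) with i<j and classify each by sign(x_j-x_i) * sign(y_j-y_i).
  (1,2):dx=-2,dy=-4->C; (1,3):dx=-1,dy=-10->C; (1,4):dx=+2,dy=-2->D; (1,5):dx=-8,dy=-7->C
  (1,6):dx=-3,dy=-5->C; (1,7):dx=+1,dy=+3->C; (1,8):dx=-9,dy=-11->C; (1,9):dx=-6,dy=+4->D
  (2,3):dx=+1,dy=-6->D; (2,4):dx=+4,dy=+2->C; (2,5):dx=-6,dy=-3->C; (2,6):dx=-1,dy=-1->C
  (2,7):dx=+3,dy=+7->C; (2,8):dx=-7,dy=-7->C; (2,9):dx=-4,dy=+8->D; (3,4):dx=+3,dy=+8->C
  (3,5):dx=-7,dy=+3->D; (3,6):dx=-2,dy=+5->D; (3,7):dx=+2,dy=+13->C; (3,8):dx=-8,dy=-1->C
  (3,9):dx=-5,dy=+14->D; (4,5):dx=-10,dy=-5->C; (4,6):dx=-5,dy=-3->C; (4,7):dx=-1,dy=+5->D
  (4,8):dx=-11,dy=-9->C; (4,9):dx=-8,dy=+6->D; (5,6):dx=+5,dy=+2->C; (5,7):dx=+9,dy=+10->C
  (5,8):dx=-1,dy=-4->C; (5,9):dx=+2,dy=+11->C; (6,7):dx=+4,dy=+8->C; (6,8):dx=-6,dy=-6->C
  (6,9):dx=-3,dy=+9->D; (7,8):dx=-10,dy=-14->C; (7,9):dx=-7,dy=+1->D; (8,9):dx=+3,dy=+15->C
Step 2: C = 25, D = 11, total pairs = 36.
Step 3: tau = (C - D)/(n(n-1)/2) = (25 - 11)/36 = 0.388889.
Step 4: Exact two-sided p-value (enumerate n! = 362880 permutations of y under H0): p = 0.180181.
Step 5: alpha = 0.1. fail to reject H0.

tau_b = 0.3889 (C=25, D=11), p = 0.180181, fail to reject H0.


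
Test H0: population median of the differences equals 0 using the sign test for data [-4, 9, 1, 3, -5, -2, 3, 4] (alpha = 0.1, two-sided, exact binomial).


Step 1: Discard zero differences. Original n = 8; n_eff = number of nonzero differences = 8.
Nonzero differences (with sign): -4, +9, +1, +3, -5, -2, +3, +4
Step 2: Count signs: positive = 5, negative = 3.
Step 3: Under H0: P(positive) = 0.5, so the number of positives S ~ Bin(8, 0.5).
Step 4: Two-sided exact p-value = sum of Bin(8,0.5) probabilities at or below the observed probability = 0.726562.
Step 5: alpha = 0.1. fail to reject H0.

n_eff = 8, pos = 5, neg = 3, p = 0.726562, fail to reject H0.


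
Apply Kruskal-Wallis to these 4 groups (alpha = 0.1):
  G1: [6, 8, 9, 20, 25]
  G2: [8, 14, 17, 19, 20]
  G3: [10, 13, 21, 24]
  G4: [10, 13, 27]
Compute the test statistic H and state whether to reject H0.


Step 1: Combine all N = 17 observations and assign midranks.
sorted (value, group, rank): (6,G1,1), (8,G1,2.5), (8,G2,2.5), (9,G1,4), (10,G3,5.5), (10,G4,5.5), (13,G3,7.5), (13,G4,7.5), (14,G2,9), (17,G2,10), (19,G2,11), (20,G1,12.5), (20,G2,12.5), (21,G3,14), (24,G3,15), (25,G1,16), (27,G4,17)
Step 2: Sum ranks within each group.
R_1 = 36 (n_1 = 5)
R_2 = 45 (n_2 = 5)
R_3 = 42 (n_3 = 4)
R_4 = 30 (n_4 = 3)
Step 3: H = 12/(N(N+1)) * sum(R_i^2/n_i) - 3(N+1)
     = 12/(17*18) * (36^2/5 + 45^2/5 + 42^2/4 + 30^2/3) - 3*18
     = 0.039216 * 1405.2 - 54
     = 1.105882.
Step 4: Ties present; correction factor C = 1 - 24/(17^3 - 17) = 0.995098. Corrected H = 1.105882 / 0.995098 = 1.111330.
Step 5: Under H0, H ~ chi^2(3); p-value = 0.774340.
Step 6: alpha = 0.1. fail to reject H0.

H = 1.1113, df = 3, p = 0.774340, fail to reject H0.
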